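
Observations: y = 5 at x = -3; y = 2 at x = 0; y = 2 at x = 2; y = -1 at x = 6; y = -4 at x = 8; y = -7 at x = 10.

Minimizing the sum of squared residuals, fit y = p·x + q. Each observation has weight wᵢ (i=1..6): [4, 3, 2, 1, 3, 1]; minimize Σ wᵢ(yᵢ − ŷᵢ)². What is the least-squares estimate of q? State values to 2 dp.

The normal system AᵀWA·[p, q]ᵀ = AᵀWy is [[372, 32]; [32, 14]]·[p, q]ᵀ = [-224, 10]ᵀ.
Eliminating q: 14·(row 1) − 32·(row 2) gives 4184·p = 14·(-224) − 32·10 = -3456, so p = -432/523.
Then q = (10 − 32·(-432/523))/14 = 1361/523.

q = 2.60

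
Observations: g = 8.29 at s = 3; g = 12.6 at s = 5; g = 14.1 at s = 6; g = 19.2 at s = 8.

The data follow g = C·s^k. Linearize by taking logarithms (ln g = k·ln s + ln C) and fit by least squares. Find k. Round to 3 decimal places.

k = 0.840

With ln gᵢ as the transformed response and ln sᵢ as the regressor:
Over the data: Σln s = 6.5793, Σ(ln s)² = 11.3317, Σln g = 10.2498, Σln s·ln g = 17.2873.
Normal system: [[11.3317, 6.5793]; [6.5793, 4]]·[k, ln C]ᵀ = [17.2873, 10.2498]ᵀ.
Slope k = (n·Σln s·ln g − Σln s·Σln g)/(n·Σ(ln s)² − (Σln s)²) = (4·17.2873 − 6.5793·10.2498)/2.0403 = 0.83960; ln C = (Σln g − k·Σln s)/n = 1.18147.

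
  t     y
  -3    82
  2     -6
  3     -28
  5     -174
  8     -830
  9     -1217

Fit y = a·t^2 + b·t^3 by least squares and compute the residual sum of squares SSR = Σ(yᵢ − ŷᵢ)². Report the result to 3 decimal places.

SSR = 12.577

The normal equations are: 11460·a + 94974·b = -155585;  94974·a + 810732·b = -1336921.
Δ = 11460·810732 − 94974² = 270928044.
a = ((-155585)·810732 − 94974·(-1336921))/270928044 = 46388713/15051558; b = (11460·(-1336921) − 94974·(-155585))/270928044 = -10084905/5017186.
Residuals: -24661/2508593, -16913240/7525779, -3677456/2508593, 1575229/7525779, 14371654/7525779, -3257434/2508593; SSR = 94648006/7525779.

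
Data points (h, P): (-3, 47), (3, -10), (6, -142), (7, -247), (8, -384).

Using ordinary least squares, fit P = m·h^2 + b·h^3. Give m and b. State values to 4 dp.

m = 2.1039, b = -1.0147

Forming MᵀM = [[7955, 57351]; [57351, 427907]] and MᵀP = [-41458, -313540]ᵀ gives MᵀM·[m, b]ᵀ = MᵀP.
det = 7955·427907 − 57351² = 114862984.
m = ((-41458)·427907 − 57351·(-313540))/114862984 = 120832067/57431492; b = (7955·(-313540) − 57351·(-41458))/114862984 = -58276471/57431492.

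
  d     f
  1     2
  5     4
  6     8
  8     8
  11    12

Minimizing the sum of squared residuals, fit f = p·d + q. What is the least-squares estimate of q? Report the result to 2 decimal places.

q = 0.55

XᵀX·[p, q]ᵀ = Xᵀf reads: 247·p + 31·q = 266;  31·p + 5·q = 34.
Δ = 247·5 − 31² = 274.
p = (266·5 − 31·34)/274 = 138/137; q = (247·34 − 31·266)/274 = 76/137.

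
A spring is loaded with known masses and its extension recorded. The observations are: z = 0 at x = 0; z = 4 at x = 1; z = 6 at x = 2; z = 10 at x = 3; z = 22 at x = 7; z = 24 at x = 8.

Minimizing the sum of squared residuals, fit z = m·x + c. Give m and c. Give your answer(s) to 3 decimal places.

Normal-equation sums: Σx·x = 127, Σx = 21, Σ1 = 6.
Right-hand side: Σx·z = 392, Σz = 66.
So AᵀA·[m, c]ᵀ = Aᵀz: [[127, 21]; [21, 6]]·[m, c]ᵀ = [392, 66]ᵀ.
det = 127·6 − 21² = 321.
m = (392·6 − 21·66)/321 = 322/107; c = (127·66 − 21·392)/321 = 50/107.

m = 3.009, c = 0.467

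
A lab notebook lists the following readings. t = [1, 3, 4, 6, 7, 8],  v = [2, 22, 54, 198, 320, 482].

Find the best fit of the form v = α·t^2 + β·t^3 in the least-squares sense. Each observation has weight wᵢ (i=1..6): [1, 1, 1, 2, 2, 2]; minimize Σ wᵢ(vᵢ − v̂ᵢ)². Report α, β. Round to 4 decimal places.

Setting ∂/∂α … = 0 gives: 15924·α + 115970·β = 108376;  115970·α + 857724·β = 802676.
Δ = 15924·857724 − 115970² = 209356076.
α = (108376·857724 − 115970·802676)/209356076 = -32409874/52339019; β = (15924·802676 − 115970·108376)/209356076 = 53361976/52339019.

α = -0.6192, β = 1.0195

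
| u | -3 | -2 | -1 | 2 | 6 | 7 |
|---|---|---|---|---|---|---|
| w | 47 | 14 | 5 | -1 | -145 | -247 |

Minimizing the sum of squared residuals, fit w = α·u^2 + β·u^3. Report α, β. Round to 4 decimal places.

α = 2.0624, β = -1.0149

Compute the Gram sums: Σu^2·u^2 = 3811, Σu^2·u^3 = 24339, Σu^3·u^3 = 165163.
Right-hand side: Σu^2·w = -16843, Σu^3·w = -117435.
Eliminating β: 165163·(row 1) − 24339·(row 2) gives 37049272·α = 165163·(-16843) − 24339·(-117435) = 76410056, so α = 9551257/4631159.
Then β = ((-117435) − 24339·(9551257/4631159))/165163 = -4700376/4631159.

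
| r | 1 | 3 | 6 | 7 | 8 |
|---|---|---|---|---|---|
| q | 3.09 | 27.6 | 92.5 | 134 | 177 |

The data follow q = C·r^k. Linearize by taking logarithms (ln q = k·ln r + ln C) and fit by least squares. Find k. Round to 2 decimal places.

With ln qᵢ as the transformed response and ln rᵢ as the regressor:
Σln r = 6.9157, Σ(ln r)² = 12.5280, Σln q = 19.0472, Σln r·ln q = 32.0509.
Equations: 12.5280·k + 6.9157·ln C = 32.0509;  6.9157·k + 5·ln C = 19.0472.
Solving (det = 14.8127): k = 1.92601, ln C = 1.14548.

k = 1.93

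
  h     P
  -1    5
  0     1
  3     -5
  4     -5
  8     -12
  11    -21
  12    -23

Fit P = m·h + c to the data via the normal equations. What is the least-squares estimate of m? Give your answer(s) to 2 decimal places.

From the data, Σh·h = 355, Σh = 37, Σ1 = 7.
For AᵀP: Σh·P = -643, ΣP = -60.
Normal equations: [[355, 37]; [37, 7]]·[m, c]ᵀ = [-643, -60]ᵀ.
Eliminating c: 7·(row 1) − 37·(row 2) gives 1116·m = 7·(-643) − 37·(-60) = -2281, so m = -2281/1116.
Then c = ((-60) − 37·(-2281/1116))/7 = 2491/1116.

m = -2.04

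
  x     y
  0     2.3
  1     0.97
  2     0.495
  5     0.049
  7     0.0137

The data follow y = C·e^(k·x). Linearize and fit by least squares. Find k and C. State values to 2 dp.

Taking logs, ln y = k·x + ln C, so regress ln y on x.
Over the data: Σx = 15.0000, Σ(x)² = 79.0000, Σln y = -7.2070, Σx·ln y = -46.5490.
Normal system: [[79.0000, 15.0000]; [15.0000, 5]]·[k, ln C]ᵀ = [-46.5490, -7.2070]ᵀ.
Slope k = (n·Σx·ln y − Σx·Σln y)/(n·Σ(x)² − (Σx)²) = (5·-46.5490 − 15.0000·-7.2070)/170.0000 = -0.73317; ln C = (Σln y − k·Σx)/n = 0.75811, so C = exp(0.75811) = 2.13425.

k = -0.73, C = 2.13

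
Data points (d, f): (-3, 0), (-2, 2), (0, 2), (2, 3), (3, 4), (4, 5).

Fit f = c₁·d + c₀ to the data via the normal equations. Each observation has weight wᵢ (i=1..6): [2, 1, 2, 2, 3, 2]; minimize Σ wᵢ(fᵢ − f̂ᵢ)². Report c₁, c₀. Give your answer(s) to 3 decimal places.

The normal system XᵀWX·[c₁, c₀]ᵀ = XᵀWf is [[89, 13]; [13, 12]]·[c₁, c₀]ᵀ = [84, 34]ᵀ.
Determinant 89·12 − 13² = 899.
c₁ = (84·12 − 13·34)/899 = 566/899; c₀ = (89·34 − 13·84)/899 = 1934/899.

c₁ = 0.630, c₀ = 2.151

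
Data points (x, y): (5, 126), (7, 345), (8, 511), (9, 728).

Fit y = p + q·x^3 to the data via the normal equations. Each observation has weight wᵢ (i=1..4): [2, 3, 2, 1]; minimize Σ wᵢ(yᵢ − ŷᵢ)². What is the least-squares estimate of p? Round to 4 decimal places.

p = 2.3714

Entries of MᵀWM: Σwᵢ·1 = 8, Σwᵢ·x^3 = 3032, Σwᵢ·x^3·x^3 = 1439926.
For MᵀWy: Σwᵢ·y = 3037, Σwᵢ·x^3·y = 1440481.
Normal equations: [[8, 3032]; [3032, 1439926]]·[p, q]ᵀ = [3037, 1440481]ᵀ.
Determinant 8·1439926 − 3032² = 2326384.
p = (3037·1439926 − 3032·1440481)/2326384 = 2758435/1163192; q = (8·1440481 − 3032·3037)/2326384 = 144729/145399.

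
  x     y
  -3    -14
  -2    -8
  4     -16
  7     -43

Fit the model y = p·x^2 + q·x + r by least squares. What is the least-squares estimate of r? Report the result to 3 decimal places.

r = -3.925

Sums needed: Σx^2·x^2 = 2754, Σx^2·x = 372, Σx^2 = 78, Σx·x = 78, Σx = 6, Σ1 = 4.
And Σx^2·y = -2521, Σx·y = -307, Σy = -81.
Normal equations: [[2754, 372, 78]; [372, 78, 6]; [78, 6, 4]]·[p, q, r]ᵀ = [-2521, -307, -81]ᵀ.
Solving the 3×3 system (Gaussian elimination) gives p = -5887/6684, q = 3787/6684, r = -8745/2228.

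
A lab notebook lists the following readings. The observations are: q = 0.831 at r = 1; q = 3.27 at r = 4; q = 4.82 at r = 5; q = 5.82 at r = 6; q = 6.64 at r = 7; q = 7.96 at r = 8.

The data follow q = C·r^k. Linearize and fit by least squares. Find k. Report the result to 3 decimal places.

k = 1.085

Let Y = ln q. Fitting Y = k·ln r + ln C by least squares:
AᵀA = [[15.8331, 8.8128]; [8.8128, 6]], rhs = [15.3271, 8.3013]ᵀ  (here Σln r = 8.8128, Σ(ln r)² = 15.8331, Σln q = 8.3013, Σln r·ln q = 15.3271).
Solving (det = 17.3327): k = 1.08491, ln C = -0.20998.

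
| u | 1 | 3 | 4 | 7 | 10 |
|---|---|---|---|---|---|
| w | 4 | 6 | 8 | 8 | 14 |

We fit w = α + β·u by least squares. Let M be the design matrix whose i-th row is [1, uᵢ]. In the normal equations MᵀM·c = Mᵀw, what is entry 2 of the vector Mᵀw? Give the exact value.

250

Entry 2 ↔ basis u, so (Mᵀw)_{2} = Σᵢ (u)·wᵢ = (1)·(4) + (3)·(6) + (4)·(8) + (7)·(8) + (10)·(14) = 250.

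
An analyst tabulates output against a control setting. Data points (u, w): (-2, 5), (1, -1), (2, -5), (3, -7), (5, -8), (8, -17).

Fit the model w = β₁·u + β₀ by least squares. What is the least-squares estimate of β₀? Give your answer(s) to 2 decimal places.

Normal-equation sums: Σu·u = 107, Σu = 17, Σ1 = 6.
Right-hand side: Σu·w = -218, Σw = -33.
Normal equations: [[107, 17]; [17, 6]]·[β₁, β₀]ᵀ = [-218, -33]ᵀ.
Eliminating β₀: 6·(row 1) − 17·(row 2) gives 353·β₁ = 6·(-218) − 17·(-33) = -747, so β₁ = -747/353.
Then β₀ = ((-33) − 17·(-747/353))/6 = 175/353.

β₀ = 0.50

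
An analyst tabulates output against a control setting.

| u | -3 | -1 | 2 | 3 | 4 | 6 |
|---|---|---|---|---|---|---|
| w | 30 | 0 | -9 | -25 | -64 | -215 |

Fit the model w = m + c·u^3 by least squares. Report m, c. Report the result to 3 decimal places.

m = 0.678, c = -1.000

From the data, Σ1 = 6, Σu^3 = 287, Σu^3·u^3 = 52275.
And Σw = -283, Σu^3·w = -52093.
Eliminating c: 52275·(row 1) − 287·(row 2) gives 231281·m = 52275·(-283) − 287·(-52093) = 156866, so m = 3826/5641.
Then c = ((-52093) − 287·(3826/5641))/52275 = -231337/231281.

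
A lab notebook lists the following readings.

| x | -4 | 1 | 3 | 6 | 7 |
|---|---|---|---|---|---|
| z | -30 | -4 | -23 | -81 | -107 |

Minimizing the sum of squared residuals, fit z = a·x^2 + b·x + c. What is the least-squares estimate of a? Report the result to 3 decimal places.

From the data, Σx^2·x^2 = 4035, Σx^2·x = 523, Σx^2 = 111, Σx·x = 111, Σx = 13, Σ1 = 5.
And Σx^2·z = -8850, Σx·z = -1188, Σz = -245.
MᵀM·[a, b, c]ᵀ = Mᵀz becomes [[4035, 523, 111]; [523, 111, 13]; [111, 13, 5]]·[a, b, c]ᵀ = [-8850, -1188, -245]ᵀ.
Solving the 3×3 system (Gaussian elimination) gives a = -335437/165806, b = -164931/165806, c = -124486/82903.

a = -2.023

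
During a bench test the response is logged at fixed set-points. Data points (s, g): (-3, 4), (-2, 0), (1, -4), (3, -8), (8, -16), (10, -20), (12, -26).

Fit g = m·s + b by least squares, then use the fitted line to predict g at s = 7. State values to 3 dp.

ĝ = -15.285

From the data, Σs·s = 331, Σs = 29, Σ1 = 7.
And Σs·g = -680, Σg = -70.
Eliminating b: 7·(row 1) − 29·(row 2) gives 1476·m = 7·(-680) − 29·(-70) = -2730, so m = -455/246.
Then b = ((-70) − 29·(-455/246))/7 = -575/246.
At s = 7: ĝ = (-455/246)·(7) + (-575/246)·(1) = -1880/123.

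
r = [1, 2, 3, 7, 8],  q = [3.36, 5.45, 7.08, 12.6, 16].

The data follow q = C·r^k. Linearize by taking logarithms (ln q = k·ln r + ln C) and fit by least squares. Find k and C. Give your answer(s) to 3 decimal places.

k = 0.722, C = 3.301

Taking logs, ln q = k·ln r + ln C, so regress ln q on ln r.
XᵀX = [[9.7980, 5.8171]; [5.8171, 5]], rhs = [14.0214, 10.1711]ᵀ  (here Σln r = 5.8171, Σ(ln r)² = 9.7980, Σln q = 10.1711, Σln r·ln q = 14.0214).
Solving (det = 15.1514): k = 0.72207, ln C = 1.19415, so C = exp(1.19415) = 3.30076.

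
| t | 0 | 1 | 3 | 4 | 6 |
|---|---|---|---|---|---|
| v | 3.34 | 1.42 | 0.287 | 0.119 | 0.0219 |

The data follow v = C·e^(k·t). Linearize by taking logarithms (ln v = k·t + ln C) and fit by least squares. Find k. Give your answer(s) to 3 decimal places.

Let Y = ln v. Fitting Y = k·t + ln C by least squares:
AᵀA = [[62.0000, 14.0000]; [14.0000, 5]], rhs = [-34.8363, -5.6415]ᵀ  (here Σt = 14.0000, Σ(t)² = 62.0000, Σln v = -5.6415, Σt·ln v = -34.8363).
Solving (det = 114.0000): k = -0.83509, ln C = 1.20993.

k = -0.835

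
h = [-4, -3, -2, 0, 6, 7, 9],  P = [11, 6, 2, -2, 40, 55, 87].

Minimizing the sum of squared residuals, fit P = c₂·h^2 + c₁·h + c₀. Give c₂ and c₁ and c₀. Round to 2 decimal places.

c₂ = 0.99, c₁ = 0.88, c₀ = -0.90

Compute the Gram sums: Σh^2·h^2 = 10611, Σh^2·h = 1189, Σh^2 = 195, Σh·h = 195, Σh = 13, Σ1 = 7.
And Σh^2·P = 11420, Σh·P = 1342, ΣP = 199.
So MᵀM·[c₂, c₁, c₀]ᵀ = MᵀP: [[10611, 1189, 195]; [1189, 195, 13]; [195, 13, 7]]·[c₂, c₁, c₀]ᵀ = [11420, 1342, 199]ᵀ.
Solving the 3×3 system (Gaussian elimination) gives c₂ = 87487/88004, c₁ = 38741/44002, c₀ = -11315/12572.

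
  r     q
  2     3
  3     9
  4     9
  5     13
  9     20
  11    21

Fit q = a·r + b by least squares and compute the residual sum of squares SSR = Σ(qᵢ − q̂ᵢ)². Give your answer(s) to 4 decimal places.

AᵀA·[a, b]ᵀ = Aᵀq reads: 256·a + 34·b = 545;  34·a + 6·b = 75.
(Σr·r = 256, Σr = 34, Σ1 = 6, Σr·q = 545, Σq = 75.)
Δ = 256·6 − 34² = 380.
a = (545·6 − 34·75)/380 = 36/19; b = (256·75 − 34·545)/380 = 67/38.
Residuals: -97/38, 59/38, -13/38, 67/38, 45/38, -61/38; SSR = 613/38.

SSR = 16.1316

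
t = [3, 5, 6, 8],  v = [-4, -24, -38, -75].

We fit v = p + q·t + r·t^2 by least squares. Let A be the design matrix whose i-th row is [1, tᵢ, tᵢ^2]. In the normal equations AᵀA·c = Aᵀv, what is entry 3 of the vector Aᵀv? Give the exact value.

-6804

Entry 3 ↔ basis t^2, so (Aᵀv)_{3} = Σᵢ (t^2)·vᵢ = (9)·(-4) + (25)·(-24) + (36)·(-38) + (64)·(-75) = -6804.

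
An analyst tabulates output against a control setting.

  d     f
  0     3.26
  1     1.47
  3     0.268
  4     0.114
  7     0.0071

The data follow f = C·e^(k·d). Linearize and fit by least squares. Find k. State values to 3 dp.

Linearized form: ln f = k·d + ln C. From the 5 transformed points,
Σd = 15.0000, Σ(d)² = 75.0000, Σln f = -6.8690, Σd·ln f = -46.8849.
Equations: 75.0000·k + 15.0000·ln C = -46.8849;  15.0000·k + 5·ln C = -6.8690.
Δ = 75.0000·5 − (15.0000)² = 150.0000; k = (-46.8849·5 − 15.0000·-6.8690)/150.0000 = -0.87593, ln C = (75.0000·-6.8690 − 15.0000·-46.8849)/150.0000 = 1.25399.

k = -0.876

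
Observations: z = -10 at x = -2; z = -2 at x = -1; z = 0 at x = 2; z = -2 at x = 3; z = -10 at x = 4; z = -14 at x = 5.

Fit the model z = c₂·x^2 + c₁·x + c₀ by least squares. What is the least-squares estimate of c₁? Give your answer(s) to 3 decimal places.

c₁ = 2.317

Sums needed: Σx^2·x^2 = 995, Σx^2·x = 215, Σx^2 = 59, Σx·x = 59, Σx = 11, Σ1 = 6.
For Mᵀz: Σx^2·z = -570, Σx·z = -94, Σz = -38.
So MᵀM·[c₂, c₁, c₀]ᵀ = Mᵀz: [[995, 215, 59]; [215, 59, 11]; [59, 11, 6]]·[c₂, c₁, c₀]ᵀ = [-570, -94, -38]ᵀ.
Solving the 3×3 system (Gaussian elimination) gives c₂ = -7537/7044, c₁ = 16321/7044, c₀ = -35/587.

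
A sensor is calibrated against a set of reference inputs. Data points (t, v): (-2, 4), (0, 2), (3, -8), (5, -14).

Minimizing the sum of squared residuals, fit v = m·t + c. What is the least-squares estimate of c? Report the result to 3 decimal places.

c = 0.034

Normal-equation sums: Σt·t = 38, Σt = 6, Σ1 = 4.
Moment sums: Σt·v = -102, Σv = -16.
Determinant 38·4 − 6² = 116.
m = ((-102)·4 − 6·(-16))/116 = -78/29; c = (38·(-16) − 6·(-102))/116 = 1/29.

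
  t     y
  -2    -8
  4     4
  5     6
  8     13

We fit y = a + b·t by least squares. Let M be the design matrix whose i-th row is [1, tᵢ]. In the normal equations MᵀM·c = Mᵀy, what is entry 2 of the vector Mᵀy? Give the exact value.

Entry 2 ↔ basis t, so (Mᵀy)_{2} = Σᵢ (t)·yᵢ = (-2)·(-8) + (4)·(4) + (5)·(6) + (8)·(13) = 166.

166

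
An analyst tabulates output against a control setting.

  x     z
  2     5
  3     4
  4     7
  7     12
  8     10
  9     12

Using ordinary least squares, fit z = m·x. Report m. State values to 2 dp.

m = 1.44

Sums needed: Σx·x = 223.
Right-hand side: Σx·z = 322.
Hence m = 322 / 223 ≈ 1.44395.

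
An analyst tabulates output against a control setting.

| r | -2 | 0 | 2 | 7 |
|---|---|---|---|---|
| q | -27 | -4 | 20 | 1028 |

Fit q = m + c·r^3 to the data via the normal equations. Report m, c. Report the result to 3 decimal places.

m = -3.658, c = 3.008

With design matrix A, AᵀA = [[4, 343]; [343, 117777]] and Aᵀq = [1017, 352980]ᵀ.
Δ = 4·117777 − 343² = 353459.
m = (1017·117777 − 343·352980)/353459 = -1292931/353459; c = (4·352980 − 343·1017)/353459 = 1063089/353459.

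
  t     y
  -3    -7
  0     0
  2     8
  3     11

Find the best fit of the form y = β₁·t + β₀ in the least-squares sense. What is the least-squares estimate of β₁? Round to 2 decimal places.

Compute the Gram sums: Σt·t = 22, Σt = 2, Σ1 = 4.
Right-hand side: Σt·y = 70, Σy = 12.
So MᵀM·[β₁, β₀]ᵀ = Mᵀy: [[22, 2]; [2, 4]]·[β₁, β₀]ᵀ = [70, 12]ᵀ.
Δ = 22·4 − 2² = 84.
β₁ = (70·4 − 2·12)/84 = 64/21; β₀ = (22·12 − 2·70)/84 = 31/21.

β₁ = 3.05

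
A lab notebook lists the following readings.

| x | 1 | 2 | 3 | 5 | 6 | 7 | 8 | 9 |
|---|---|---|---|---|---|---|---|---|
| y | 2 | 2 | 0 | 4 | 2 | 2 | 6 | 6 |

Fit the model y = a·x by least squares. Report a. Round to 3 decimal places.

The normal equations are: 269·a = 154.
(Σx·x = 269, Σx·y = 154.)
Hence a = 154 / 269 ≈ 0.572491.

a = 0.572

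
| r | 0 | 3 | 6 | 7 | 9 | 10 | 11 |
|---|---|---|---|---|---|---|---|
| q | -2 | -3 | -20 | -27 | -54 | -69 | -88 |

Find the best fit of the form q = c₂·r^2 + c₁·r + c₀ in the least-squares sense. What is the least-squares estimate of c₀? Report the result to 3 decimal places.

Compute the Gram sums: Σr^2·r^2 = 34980, Σr^2·r = 3646, Σr^2 = 396, Σr·r = 396, Σr = 46, Σ1 = 7.
Moment sums: Σr^2·q = -23992, Σr·q = -2462, Σq = -263.
MᵀM·[c₂, c₁, c₀]ᵀ = Mᵀq becomes [[34980, 3646, 396]; [3646, 396, 46]; [396, 46, 7]]·[c₂, c₁, c₀]ᵀ = [-23992, -2462, -263]ᵀ.
Row-reducing yields c₂ = -154520/156401, c₁ = 496414/156401, c₀ = -396941/156401.

c₀ = -2.538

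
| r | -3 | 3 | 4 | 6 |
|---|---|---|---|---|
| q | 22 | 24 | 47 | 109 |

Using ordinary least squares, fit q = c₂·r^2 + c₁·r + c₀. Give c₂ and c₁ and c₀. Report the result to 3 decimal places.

AᵀA·[c₂, c₁, c₀]ᵀ = Aᵀq reads: 1714·c₂ + 280·c₁ + 70·c₀ = 5090;  280·c₂ + 70·c₁ + 10·c₀ = 848;  70·c₂ + 10·c₁ + 4·c₀ = 202.
(Σr^2·r^2 = 1714, Σr^2·r = 280, Σr^2 = 70, Σr·r = 70, Σr = 10, Σ1 = 4, Σr^2·q = 5090, Σr·q = 848, Σq = 202.)
Solving the 3×3 system (Gaussian elimination) gives c₂ = 566/183, c₁ = 371/915, c₀ = -283/61.

c₂ = 3.093, c₁ = 0.405, c₀ = -4.639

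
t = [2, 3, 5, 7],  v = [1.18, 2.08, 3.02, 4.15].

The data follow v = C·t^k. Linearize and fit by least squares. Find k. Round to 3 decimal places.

k = 0.968

Taking logs, ln v = k·ln t + ln C, so regress ln v on ln t.
AᵀA = [[8.0643, 5.3471]; [5.3471, 4]], rhs = [5.4674, 3.4262]ᵀ  (here Σln t = 5.3471, Σ(ln t)² = 8.0643, Σln v = 3.4262, Σln t·ln v = 5.4674).
Slope k = (n·Σln t·ln v − Σln t·Σln v)/(n·Σ(ln t)² − (Σln t)²) = (4·5.4674 − 5.3471·3.4262)/3.6655 = 0.96824; ln C = (Σln v − k·Σln t)/n = -0.43776.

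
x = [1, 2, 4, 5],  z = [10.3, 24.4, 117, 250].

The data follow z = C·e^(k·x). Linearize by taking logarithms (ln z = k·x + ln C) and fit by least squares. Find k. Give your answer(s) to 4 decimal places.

With ln zᵢ as the transformed response and xᵢ as the regressor:
Sums: Σx = 12.0000, Σ(x)² = 46.0000, Σln z = 15.8104, Σx·ln z = 55.3773.
Normal system: [[46.0000, 12.0000]; [12.0000, 4]]·[k, ln C]ᵀ = [55.3773, 15.8104]ᵀ.
Solving (det = 40.0000): k = 0.79462, ln C = 1.56872.

k = 0.7946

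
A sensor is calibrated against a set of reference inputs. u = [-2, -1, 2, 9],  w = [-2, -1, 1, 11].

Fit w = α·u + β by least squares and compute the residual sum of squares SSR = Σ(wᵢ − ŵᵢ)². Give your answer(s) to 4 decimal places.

SSR = 2.1014

Compute the Gram sums: Σu·u = 90, Σu = 8, Σ1 = 4.
And Σu·w = 106, Σw = 9.
AᵀA·[α, β]ᵀ = Aᵀw becomes [[90, 8]; [8, 4]]·[α, β]ᵀ = [106, 9]ᵀ.
det = 90·4 − 8² = 296.
α = (106·4 − 8·9)/296 = 44/37; β = (90·9 − 8·106)/296 = -19/148.
Residuals: 75/148, 47/148, -5/4, 63/148; SSR = 311/148.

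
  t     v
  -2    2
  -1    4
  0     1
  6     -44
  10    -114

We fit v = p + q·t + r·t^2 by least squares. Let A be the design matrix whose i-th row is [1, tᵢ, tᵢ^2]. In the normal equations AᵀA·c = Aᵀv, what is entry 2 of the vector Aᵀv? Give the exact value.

Entry 2 ↔ basis t, so (Aᵀv)_{2} = Σᵢ (t)·vᵢ = (-2)·(2) + (-1)·(4) + (0)·(1) + (6)·(-44) + (10)·(-114) = -1412.

-1412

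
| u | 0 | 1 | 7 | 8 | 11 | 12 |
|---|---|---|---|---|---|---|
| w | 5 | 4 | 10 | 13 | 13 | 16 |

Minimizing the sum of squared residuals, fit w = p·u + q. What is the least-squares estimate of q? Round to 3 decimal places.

q = 4.133

The normal system AᵀA·[p, q]ᵀ = Aᵀw is [[379, 39]; [39, 6]]·[p, q]ᵀ = [513, 61]ᵀ.
Determinant 379·6 − 39² = 753.
p = (513·6 − 39·61)/753 = 233/251; q = (379·61 − 39·513)/753 = 3112/753.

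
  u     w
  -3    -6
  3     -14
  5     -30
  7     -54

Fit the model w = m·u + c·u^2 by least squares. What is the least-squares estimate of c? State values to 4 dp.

Forming AᵀA = [[92, 468]; [468, 3188]] and Aᵀw = [-552, -3576]ᵀ gives AᵀA·[m, c]ᵀ = Aᵀw.
Eliminating c: 3188·(row 1) − 468·(row 2) gives 74272·m = 3188·(-552) − 468·(-3576) = -86208, so m = -2694/2321.
Then c = ((-3576) − 468·(-2694/2321))/3188 = -2208/2321.

c = -0.9513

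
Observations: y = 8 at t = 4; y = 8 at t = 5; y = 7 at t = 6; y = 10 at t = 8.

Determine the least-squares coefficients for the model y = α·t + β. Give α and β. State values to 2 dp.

With design matrix A, AᵀA = [[141, 23]; [23, 4]] and Aᵀy = [194, 33]ᵀ.
det = 141·4 − 23² = 35.
α = (194·4 − 23·33)/35 = 17/35; β = (141·33 − 23·194)/35 = 191/35.

α = 0.49, β = 5.46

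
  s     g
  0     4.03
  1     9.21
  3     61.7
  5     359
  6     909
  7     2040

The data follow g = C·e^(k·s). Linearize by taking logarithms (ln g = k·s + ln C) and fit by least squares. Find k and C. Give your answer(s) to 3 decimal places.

k = 0.899, C = 3.971

With ln gᵢ as the transformed response and sᵢ as the regressor:
Σs = 22.0000, Σ(s)² = 120.0000, Σln g = 28.0527, Σs·ln g = 138.2228.
Equations: 120.0000·k + 22.0000·ln C = 138.2228;  22.0000·k + 6·ln C = 28.0527.
Slope k = (n·Σs·ln g − Σs·Σln g)/(n·Σ(s)² − (Σs)²) = (6·138.2228 − 22.0000·28.0527)/236.0000 = 0.89905; ln C = (Σln g − k·Σs)/n = 1.37892, so C = exp(1.37892) = 3.97061.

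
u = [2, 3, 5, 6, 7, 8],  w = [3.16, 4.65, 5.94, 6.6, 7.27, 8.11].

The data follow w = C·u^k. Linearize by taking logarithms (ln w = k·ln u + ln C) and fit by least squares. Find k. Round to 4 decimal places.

Let Y = ln w. Fitting Y = k·ln u + ln C by least squares:
Σln u = 9.2183, Σ(ln u)² = 15.5987, Σln w = 10.4331, Σln u·ln w = 16.9473.
Equations: 15.5987·k + 9.2183·ln C = 16.9473;  9.2183·k + 6·ln C = 10.4331.
Slope k = (n·Σln u·ln w − Σln u·Σln w)/(n·Σ(ln u)² − (Σln u)²) = (6·16.9473 − 9.2183·10.4331)/8.6152 = 0.63943; ln C = (Σln w − k·Σln u)/n = 0.75644.

k = 0.6394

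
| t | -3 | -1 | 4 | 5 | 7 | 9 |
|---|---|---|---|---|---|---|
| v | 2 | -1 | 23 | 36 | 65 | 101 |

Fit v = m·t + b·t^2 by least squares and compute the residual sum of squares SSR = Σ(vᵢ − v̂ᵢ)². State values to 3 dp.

SSR = 3.697

Setting ∂/∂m … = 0 gives: 181·m + 1233·b = 1631;  1233·m + 9925·b = 12651.
(Σt·t = 181, Σt·t^2 = 1233, Σt^2·t^2 = 9925, Σt·v = 1631, Σt^2·v = 12651.)
det = 181·9925 − 1233² = 276136.
m = (1631·9925 − 1233·12651)/276136 = 73624/34517; b = (181·12651 − 1233·1631)/276136 = 34851/34517.
Residuals: -23753/34517, 608/4931, -58221/34517, 3217/34517, 2934/4931, 670/34517; SSR = 127607/34517.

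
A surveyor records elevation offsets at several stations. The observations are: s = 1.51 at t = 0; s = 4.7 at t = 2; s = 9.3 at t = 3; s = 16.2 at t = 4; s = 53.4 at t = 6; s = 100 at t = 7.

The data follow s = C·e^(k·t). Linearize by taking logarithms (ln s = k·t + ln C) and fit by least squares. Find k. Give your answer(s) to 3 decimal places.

Taking logs, ln s = k·t + ln C, so regress ln s on t.
AᵀA = [[114.0000, 22.0000]; [22.0000, 6]], rhs = [77.0283, 15.5577]ᵀ  (here Σt = 22.0000, Σ(t)² = 114.0000, Σln s = 15.5577, Σt·ln s = 77.0283).
Δ = 114.0000·6 − (22.0000)² = 200.0000; k = (77.0283·6 − 22.0000·15.5577)/200.0000 = 0.59950, ln C = (114.0000·15.5577 − 22.0000·77.0283)/200.0000 = 0.39477.

k = 0.600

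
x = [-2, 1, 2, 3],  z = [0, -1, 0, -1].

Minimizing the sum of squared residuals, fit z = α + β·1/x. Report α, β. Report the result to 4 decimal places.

α = -0.3095, β = -0.5714

Compute the Gram sums: Σ1 = 4, Σ1/x = 4/3, Σ1/x·1/x = 29/18.
Moment sums: Σz = -2, Σ1/x·z = -4/3.
Normal equations: [[4, 4/3]; [4/3, 29/18]]·[α, β]ᵀ = [-2, -4/3]ᵀ.
Determinant 4·(29/18) − (4/3)² = 14/3.
α = ((-2)·(29/18) − (4/3)·(-4/3))/(14/3) = -13/42; β = (4·(-4/3) − (4/3)·(-2))/(14/3) = -4/7.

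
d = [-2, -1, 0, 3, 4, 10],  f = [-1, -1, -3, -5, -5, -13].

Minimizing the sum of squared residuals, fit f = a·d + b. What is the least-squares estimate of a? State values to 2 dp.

a = -0.99

Entries of AᵀA: Σd·d = 130, Σd = 14, Σ1 = 6.
And Σd·f = -162, Σf = -28.
AᵀA·[a, b]ᵀ = Aᵀf becomes [[130, 14]; [14, 6]]·[a, b]ᵀ = [-162, -28]ᵀ.
Determinant 130·6 − 14² = 584.
a = ((-162)·6 − 14·(-28))/584 = -145/146; b = (130·(-28) − 14·(-162))/584 = -343/146.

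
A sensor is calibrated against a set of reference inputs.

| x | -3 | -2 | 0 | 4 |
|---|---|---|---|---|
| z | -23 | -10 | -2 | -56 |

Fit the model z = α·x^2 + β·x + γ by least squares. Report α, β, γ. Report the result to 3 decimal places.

The normal equations are: 353·α + 29·β + 29·γ = -1143;  29·α + 29·β + (-1)·γ = -135;  29·α + (-1)·β + 4·γ = -91.
(Σx^2·x^2 = 353, Σx^2·x = 29, Σx^2 = 29, Σx·x = 29, Σx = -1, Σ1 = 4, Σx^2·z = -1143, Σx·z = -135, Σz = -91.)
Inverting the 3×3 Gram matrix, [α, β, γ]ᵀ = [-545/186, -1667/930, -303/155]ᵀ.

α = -2.930, β = -1.792, γ = -1.955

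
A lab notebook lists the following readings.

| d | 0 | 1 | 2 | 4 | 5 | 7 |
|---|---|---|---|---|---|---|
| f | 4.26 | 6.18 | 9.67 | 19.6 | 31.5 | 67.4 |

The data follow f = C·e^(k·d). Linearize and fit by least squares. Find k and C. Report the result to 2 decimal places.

Taking logs, ln f = k·d + ln C, so regress ln f on d.
AᵀA = [[95.0000, 19.0000]; [19.0000, 6]], rhs = [64.9859, 16.1758]ᵀ  (here Σd = 19.0000, Σ(d)² = 95.0000, Σln f = 16.1758, Σd·ln f = 64.9859).
Δ = 95.0000·6 − (19.0000)² = 209.0000; k = (64.9859·6 − 19.0000·16.1758)/209.0000 = 0.39510, ln C = (95.0000·16.1758 − 19.0000·64.9859)/209.0000 = 1.44481, so C = exp(1.44481) = 4.24106.

k = 0.40, C = 4.24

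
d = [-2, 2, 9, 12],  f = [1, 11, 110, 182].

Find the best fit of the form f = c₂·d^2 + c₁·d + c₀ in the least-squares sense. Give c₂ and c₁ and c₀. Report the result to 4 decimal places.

c₂ = 1.0296, c₁ = 2.6695, c₀ = 2.0086

Normal-equation sums: Σd^2·d^2 = 27329, Σd^2·d = 2457, Σd^2 = 233, Σd·d = 233, Σd = 21, Σ1 = 4.
Moment sums: Σd^2·f = 35166, Σd·f = 3194, Σf = 304.
Solving the 3×3 system (Gaussian elimination) gives c₂ = 24491/23786, c₁ = 9071/3398, c₀ = 23888/11893.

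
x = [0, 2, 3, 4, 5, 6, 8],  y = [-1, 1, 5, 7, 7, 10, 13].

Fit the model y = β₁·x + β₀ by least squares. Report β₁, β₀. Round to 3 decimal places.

MᵀM·[β₁, β₀]ᵀ = Mᵀy reads: 154·β₁ + 28·β₀ = 244;  28·β₁ + 7·β₀ = 42.
(Σx·x = 154, Σx = 28, Σ1 = 7, Σx·y = 244, Σy = 42.)
det = 154·7 − 28² = 294.
β₁ = (244·7 − 28·42)/294 = 38/21; β₀ = (154·42 − 28·244)/294 = -26/21.

β₁ = 1.810, β₀ = -1.238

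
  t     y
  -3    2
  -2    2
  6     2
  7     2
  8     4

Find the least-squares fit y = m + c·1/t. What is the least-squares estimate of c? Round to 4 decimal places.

Compute the Gram sums: Σ1 = 5, Σ1/t = -67/168, Σ1/t·1/t = 11993/28224.
Right-hand side: Σy = 12, Σ1/t·y = -23/42.
So MᵀM·[m, c]ᵀ = Mᵀy: [[5, -67/168]; [-67/168, 11993/28224]]·[m, c]ᵀ = [12, -23/42]ᵀ.
Determinant 5·(11993/28224) − (-67/168)² = 1541/784.
m = (12·(11993/28224) − (-67/168)·(-23/42))/(1541/784) = 514/207; c = (5·(-23/42) − (-67/168)·12)/(1541/784) = 4816/4623.

c = 1.0417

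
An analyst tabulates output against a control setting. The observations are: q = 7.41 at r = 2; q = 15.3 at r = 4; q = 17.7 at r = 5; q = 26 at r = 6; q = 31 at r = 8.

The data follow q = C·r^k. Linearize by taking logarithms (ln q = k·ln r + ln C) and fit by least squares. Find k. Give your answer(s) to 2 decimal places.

Taking logs, ln q = k·ln r + ln C, so regress ln q on ln r.
AᵀA = [[12.5270, 7.5601]; [7.5601, 5]], rhs = [22.7732, 14.2963]ᵀ  (here Σln r = 7.5601, Σ(ln r)² = 12.5270, Σln q = 14.2963, Σln r·ln q = 22.7732).
Solving (det = 5.4804): k = 1.05550, ln C = 1.26333.

k = 1.06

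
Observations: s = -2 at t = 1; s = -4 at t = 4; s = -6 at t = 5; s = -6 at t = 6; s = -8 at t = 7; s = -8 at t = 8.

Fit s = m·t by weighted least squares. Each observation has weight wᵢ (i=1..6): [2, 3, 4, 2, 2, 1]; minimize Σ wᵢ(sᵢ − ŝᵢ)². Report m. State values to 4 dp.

m = -1.0938

MᵀWM·[m]ᵀ = MᵀWs reads: 384·m = -420.
Hence m = -420 / 384 ≈ -1.09375.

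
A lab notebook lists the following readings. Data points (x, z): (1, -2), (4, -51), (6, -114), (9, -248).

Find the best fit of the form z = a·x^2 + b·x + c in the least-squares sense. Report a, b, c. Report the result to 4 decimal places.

Entries of AᵀA: Σx^2·x^2 = 8114, Σx^2·x = 1010, Σx^2 = 134, Σx·x = 134, Σx = 20, Σ1 = 4.
For Aᵀz: Σx^2·z = -25010, Σx·z = -3122, Σz = -415.
Solving the 3×3 system (Gaussian elimination) gives a = -17/6, b = -251/102, c = 59/17.

a = -2.8333, b = -2.4608, c = 3.4706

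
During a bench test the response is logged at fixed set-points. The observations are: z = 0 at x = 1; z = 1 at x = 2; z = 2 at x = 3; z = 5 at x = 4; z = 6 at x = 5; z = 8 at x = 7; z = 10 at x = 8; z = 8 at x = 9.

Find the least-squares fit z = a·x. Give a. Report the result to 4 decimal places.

a = 1.0683

Sums needed: Σx·x = 249.
For Mᵀz: Σx·z = 266.
MᵀM·[a]ᵀ = Mᵀz becomes [[249]]·[a]ᵀ = [266]ᵀ.
a = 266/249 = 1.06827.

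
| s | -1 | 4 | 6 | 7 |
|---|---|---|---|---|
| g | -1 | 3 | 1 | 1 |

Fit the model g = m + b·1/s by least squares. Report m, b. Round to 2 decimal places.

The normal equations are: 4·m + (-37/84)·b = 4;  (-37/84)·m + (7837/7056)·b = 173/84.
(Σ1 = 4, Σ1/s = -37/84, Σ1/s·1/s = 7837/7056, Σg = 4, Σ1/s·g = 173/84.)
Eliminating b: (7837/7056)·(row 1) − (-37/84)·(row 2) gives (3331/784)·m = (7837/7056)·4 − (-37/84)·(173/84) = 12583/2352, so m = 12583/9993.
Then b = ((173/84) − (-37/84)·(12583/9993))/(7837/7056) = 7840/3331.

m = 1.26, b = 2.35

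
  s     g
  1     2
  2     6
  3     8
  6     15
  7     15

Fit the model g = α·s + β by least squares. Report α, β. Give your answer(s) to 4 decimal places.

Normal-equation sums: Σs·s = 99, Σs = 19, Σ1 = 5.
For Mᵀg: Σs·g = 233, Σg = 46.
Normal equations: [[99, 19]; [19, 5]]·[α, β]ᵀ = [233, 46]ᵀ.
Determinant 99·5 − 19² = 134.
α = (233·5 − 19·46)/134 = 291/134; β = (99·46 − 19·233)/134 = 127/134.

α = 2.1716, β = 0.9478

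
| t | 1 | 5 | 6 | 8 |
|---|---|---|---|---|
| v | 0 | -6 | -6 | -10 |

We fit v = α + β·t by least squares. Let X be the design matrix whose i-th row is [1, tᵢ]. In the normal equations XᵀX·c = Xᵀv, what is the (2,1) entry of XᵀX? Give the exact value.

20

Row 2 ↔ basis t, column 1 ↔ basis 1, so (XᵀX)_{2,1} = Σᵢ t = (1)·(1) + (5)·(1) + (6)·(1) + (8)·(1) = 20.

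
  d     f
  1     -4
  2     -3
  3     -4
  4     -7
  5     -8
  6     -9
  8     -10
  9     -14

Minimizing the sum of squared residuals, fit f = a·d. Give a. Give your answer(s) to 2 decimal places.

Sums needed: Σd·d = 236.
And Σd·f = -350.
So AᵀA·[a]ᵀ = Aᵀf: [[236]]·[a]ᵀ = [-350]ᵀ.
Hence a = -350 / 236 ≈ -1.48305.

a = -1.48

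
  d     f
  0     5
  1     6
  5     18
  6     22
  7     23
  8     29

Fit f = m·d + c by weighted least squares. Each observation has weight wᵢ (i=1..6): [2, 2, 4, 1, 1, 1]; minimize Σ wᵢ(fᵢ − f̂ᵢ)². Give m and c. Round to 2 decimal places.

The normal system MᵀWM·[m, c]ᵀ = MᵀWf is [[251, 43]; [43, 11]]·[m, c]ᵀ = [897, 168]ᵀ.
Eliminating c: 11·(row 1) − 43·(row 2) gives 912·m = 11·897 − 43·168 = 2643, so m = 881/304.
Then c = (168 − 43·(881/304))/11 = 1199/304.

m = 2.90, c = 3.94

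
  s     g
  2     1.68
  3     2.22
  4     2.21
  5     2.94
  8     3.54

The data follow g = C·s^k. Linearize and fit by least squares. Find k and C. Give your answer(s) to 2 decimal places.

Let Y = ln g. Fitting Y = k·ln s + ln C by least squares:
Σln s = 6.8669, Σ(ln s)² = 10.5236, Σln g = 4.4518, Σln s·ln g = 6.6994.
Equations: 10.5236·k + 6.8669·ln C = 6.6994;  6.8669·k + 5·ln C = 4.4518.
Δ = 10.5236·5 − (6.8669)² = 5.4631; k = (6.6994·5 − 6.8669·4.4518)/5.4631 = 0.53568, ln C = (10.5236·4.4518 − 6.8669·6.6994)/5.4631 = 0.15467, so C = exp(0.15467) = 1.16727.

k = 0.54, C = 1.17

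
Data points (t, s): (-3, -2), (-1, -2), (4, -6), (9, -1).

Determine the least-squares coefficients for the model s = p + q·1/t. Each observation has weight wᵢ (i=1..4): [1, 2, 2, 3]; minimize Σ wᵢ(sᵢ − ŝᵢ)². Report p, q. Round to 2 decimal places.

p = -2.87, q = -1.31

Setting ∂/∂p … = 0 gives: 8·p + (-3/2)·q = -21;  (-3/2)·p + (491/216)·q = 4/3.
Δ = 8·(491/216) − (-3/2)² = 1721/108.
p = ((-21)·(491/216) − (-3/2)·(4/3))/(1721/108) = -9879/3442; q = (8·(4/3) − (-3/2)·(-21))/(1721/108) = -2250/1721.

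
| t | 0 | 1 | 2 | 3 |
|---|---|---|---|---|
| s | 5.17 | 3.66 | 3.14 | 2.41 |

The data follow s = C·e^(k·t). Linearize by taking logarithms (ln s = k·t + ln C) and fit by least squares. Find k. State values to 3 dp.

k = -0.244

Let Y = ln s. Fitting Y = k·t + ln C by least squares:
XᵀX = [[14.0000, 6.0000]; [6.0000, 4]], rhs = [6.2248, 4.9642]ᵀ  (here Σt = 6.0000, Σ(t)² = 14.0000, Σln s = 4.9642, Σt·ln s = 6.2248).
Slope k = (n·Σt·ln s − Σt·Σln s)/(n·Σ(t)² − (Σt)²) = (4·6.2248 − 6.0000·4.9642)/20.0000 = -0.24430; ln C = (Σln s − k·Σt)/n = 1.60749.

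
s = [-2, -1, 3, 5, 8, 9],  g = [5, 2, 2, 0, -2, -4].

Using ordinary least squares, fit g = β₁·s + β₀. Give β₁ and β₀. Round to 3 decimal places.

β₁ = -0.668, β₀ = 2.948

With design matrix M, MᵀM = [[184, 22]; [22, 6]] and Mᵀg = [-58, 3]ᵀ.
det = 184·6 − 22² = 620.
β₁ = ((-58)·6 − 22·3)/620 = -207/310; β₀ = (184·3 − 22·(-58))/620 = 457/155.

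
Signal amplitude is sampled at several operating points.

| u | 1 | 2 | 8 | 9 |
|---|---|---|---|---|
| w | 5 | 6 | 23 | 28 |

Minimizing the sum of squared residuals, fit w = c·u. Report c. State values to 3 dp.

Compute the Gram sums: Σu·u = 150.
Moment sums: Σu·w = 453.
So MᵀM·[c]ᵀ = Mᵀw: [[150]]·[c]ᵀ = [453]ᵀ.
Hence c = 453 / 150 ≈ 3.02.

c = 3.020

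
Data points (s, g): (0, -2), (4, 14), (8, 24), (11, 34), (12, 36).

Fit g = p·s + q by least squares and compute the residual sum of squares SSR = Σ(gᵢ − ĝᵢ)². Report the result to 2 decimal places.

SSR = 7.36

AᵀA·[p, q]ᵀ = Aᵀg reads: 345·p + 35·q = 1054;  35·p + 5·q = 106.
Eliminating q: 5·(row 1) − 35·(row 2) gives 500·p = 5·1054 − 35·106 = 1560, so p = 78/25.
Then q = (106 − 35·(78/25))/5 = -16/25.
Residuals: -34/25, 54/25, -8/25, 8/25, -4/5; SSR = 184/25.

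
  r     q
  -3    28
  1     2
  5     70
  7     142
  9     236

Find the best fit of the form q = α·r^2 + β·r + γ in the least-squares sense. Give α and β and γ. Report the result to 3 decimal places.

The normal system MᵀM·[α, β, γ]ᵀ = Mᵀq is [[9669, 1171, 165]; [1171, 165, 19]; [165, 19, 5]]·[α, β, γ]ᵀ = [28078, 3386, 478]ᵀ.
Solving the 3×3 system (Gaussian elimination) gives α = 1406/469, β = -619/938, γ = -771/938.

α = 2.998, β = -0.660, γ = -0.822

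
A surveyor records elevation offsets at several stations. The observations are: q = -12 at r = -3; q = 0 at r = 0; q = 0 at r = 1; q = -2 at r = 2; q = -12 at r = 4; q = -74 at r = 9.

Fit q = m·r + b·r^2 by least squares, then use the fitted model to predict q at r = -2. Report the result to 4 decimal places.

Normal-equation sums: Σr·r = 111, Σr·r^2 = 775, Σr^2·r^2 = 6915.
For Aᵀq: Σr·q = -682, Σr^2·q = -6302.
AᵀA·[m, b]ᵀ = Aᵀq becomes [[111, 775]; [775, 6915]]·[m, b]ᵀ = [-682, -6302]ᵀ.
det = 111·6915 − 775² = 166940.
m = ((-682)·6915 − 775·(-6302))/166940 = 8401/8347; b = (111·(-6302) − 775·(-682))/166940 = -42743/41735.
At r = -2: q̂ = (8401/8347)·(-2) + (-42743/41735)·(4) = -254982/41735.

q̂ = -6.1095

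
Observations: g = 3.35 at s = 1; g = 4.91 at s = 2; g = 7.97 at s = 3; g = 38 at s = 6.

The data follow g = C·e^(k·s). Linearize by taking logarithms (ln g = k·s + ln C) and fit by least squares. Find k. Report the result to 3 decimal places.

k = 0.493

Linearized form: ln g = k·s + ln C. From the 4 transformed points,
XᵀX = [[50.0000, 12.0000]; [12.0000, 4]], rhs = [32.4441, 8.5135]ᵀ  (here Σs = 12.0000, Σ(s)² = 50.0000, Σln g = 8.5135, Σs·ln g = 32.4441).
Solving (det = 56.0000): k = 0.49311, ln C = 0.64904.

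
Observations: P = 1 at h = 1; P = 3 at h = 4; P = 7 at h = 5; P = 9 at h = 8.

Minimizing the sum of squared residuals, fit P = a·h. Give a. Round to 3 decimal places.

Entries of MᵀM: Σh·h = 106.
Moment sums: Σh·P = 120.
So MᵀM·[a]ᵀ = MᵀP: [[106]]·[a]ᵀ = [120]ᵀ.
Hence a = 120 / 106 ≈ 1.13208.

a = 1.132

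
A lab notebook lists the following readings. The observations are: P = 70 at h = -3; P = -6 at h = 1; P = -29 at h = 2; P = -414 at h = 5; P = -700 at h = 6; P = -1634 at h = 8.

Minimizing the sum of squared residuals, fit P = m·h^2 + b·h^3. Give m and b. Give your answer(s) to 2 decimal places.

m = -1.36, b = -3.02

Normal-equation sums: Σh^2·h^2 = 6115, Σh^2·h^3 = 43459, Σh^3·h^3 = 325219.
And Σh^2·P = -139618, Σh^3·P = -1041686.
det = 6115·325219 − 43459² = 100029504.
m = ((-139618)·325219 − 43459·(-1041686))/100029504 = -33948617/25007376; b = (6115·(-1041686) − 43459·(-139618))/100029504 = -75562807/25007376.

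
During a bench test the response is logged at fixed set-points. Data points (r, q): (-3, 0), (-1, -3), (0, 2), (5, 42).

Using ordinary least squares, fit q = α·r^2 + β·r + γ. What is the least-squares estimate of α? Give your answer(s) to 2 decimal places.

α = 0.98

The normal system MᵀM·[α, β, γ]ᵀ = Mᵀq is [[707, 97, 35]; [97, 35, 1]; [35, 1, 4]]·[α, β, γ]ᵀ = [1047, 213, 41]ᵀ.
Row-reducing yields α = 1004/1023, β = 3419/1023, γ = 282/341.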